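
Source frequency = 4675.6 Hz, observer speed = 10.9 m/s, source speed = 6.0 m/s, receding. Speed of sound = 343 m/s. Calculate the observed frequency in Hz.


Given values:
  f_s = 4675.6 Hz, v_o = 10.9 m/s, v_s = 6.0 m/s
  Direction: receding
Formula: f_o = f_s * (c - v_o) / (c + v_s)
Numerator: c - v_o = 343 - 10.9 = 332.1
Denominator: c + v_s = 343 + 6.0 = 349.0
f_o = 4675.6 * 332.1 / 349.0 = 4449.19

4449.19 Hz


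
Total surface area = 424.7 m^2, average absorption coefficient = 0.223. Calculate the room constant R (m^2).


Given values:
  S = 424.7 m^2, alpha = 0.223
Formula: R = S * alpha / (1 - alpha)
Numerator: 424.7 * 0.223 = 94.7081
Denominator: 1 - 0.223 = 0.777
R = 94.7081 / 0.777 = 121.89

121.89 m^2


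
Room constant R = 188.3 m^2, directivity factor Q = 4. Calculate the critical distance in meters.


Given values:
  R = 188.3 m^2, Q = 4
Formula: d_c = 0.141 * sqrt(Q * R)
Compute Q * R = 4 * 188.3 = 753.2
Compute sqrt(753.2) = 27.4445
d_c = 0.141 * 27.4445 = 3.87

3.87 m


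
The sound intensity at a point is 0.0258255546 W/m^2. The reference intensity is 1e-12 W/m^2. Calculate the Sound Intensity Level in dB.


Given values:
  I = 0.0258255546 W/m^2
  I_ref = 1e-12 W/m^2
Formula: SIL = 10 * log10(I / I_ref)
Compute ratio: I / I_ref = 25825554600
Compute log10: log10(25825554600) = 10.41205
Multiply: SIL = 10 * 10.41205 = 104.12

104.12 dB


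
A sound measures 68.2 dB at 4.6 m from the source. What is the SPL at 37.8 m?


Given values:
  SPL1 = 68.2 dB, r1 = 4.6 m, r2 = 37.8 m
Formula: SPL2 = SPL1 - 20 * log10(r2 / r1)
Compute ratio: r2 / r1 = 37.8 / 4.6 = 8.2174
Compute log10: log10(8.2174) = 0.914734
Compute drop: 20 * 0.914734 = 18.2947
SPL2 = 68.2 - 18.2947 = 49.91

49.91 dB


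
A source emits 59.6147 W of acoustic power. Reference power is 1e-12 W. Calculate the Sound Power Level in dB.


Given values:
  W = 59.6147 W
  W_ref = 1e-12 W
Formula: SWL = 10 * log10(W / W_ref)
Compute ratio: W / W_ref = 59614700000000
Compute log10: log10(59614700000000) = 13.775353
Multiply: SWL = 10 * 13.775353 = 137.75

137.75 dB


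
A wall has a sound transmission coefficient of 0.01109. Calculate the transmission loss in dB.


Given values:
  tau = 0.01109
Formula: TL = 10 * log10(1 / tau)
Compute 1 / tau = 1 / 0.01109 = 90.1713
Compute log10(90.1713) = 1.955068
TL = 10 * 1.955068 = 19.55

19.55 dB


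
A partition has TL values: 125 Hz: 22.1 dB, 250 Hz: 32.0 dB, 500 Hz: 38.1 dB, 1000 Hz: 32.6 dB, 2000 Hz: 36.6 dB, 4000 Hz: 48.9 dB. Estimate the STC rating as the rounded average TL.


Given TL values at each frequency:
  125 Hz: 22.1 dB
  250 Hz: 32.0 dB
  500 Hz: 38.1 dB
  1000 Hz: 32.6 dB
  2000 Hz: 36.6 dB
  4000 Hz: 48.9 dB
Formula: STC ~ round(average of TL values)
Sum = 22.1 + 32.0 + 38.1 + 32.6 + 36.6 + 48.9 = 210.3
Average = 210.3 / 6 = 35.05
Rounded: 35

35


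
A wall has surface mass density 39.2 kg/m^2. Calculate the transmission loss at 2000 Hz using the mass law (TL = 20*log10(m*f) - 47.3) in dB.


Given values:
  m = 39.2 kg/m^2, f = 2000 Hz
Formula: TL = 20 * log10(m * f) - 47.3
Compute m * f = 39.2 * 2000 = 78400.0
Compute log10(78400.0) = 4.894316
Compute 20 * 4.894316 = 97.8863
TL = 97.8863 - 47.3 = 50.59

50.59 dB


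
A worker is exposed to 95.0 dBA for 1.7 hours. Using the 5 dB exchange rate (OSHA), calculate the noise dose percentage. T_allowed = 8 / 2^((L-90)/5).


Given values:
  L = 95.0 dBA, T = 1.7 hours
Formula: T_allowed = 8 / 2^((L - 90) / 5)
Compute exponent: (95.0 - 90) / 5 = 1.0
Compute 2^(1.0) = 2.0
T_allowed = 8 / 2.0 = 4.0 hours
Dose = (T / T_allowed) * 100
Dose = (1.7 / 4.0) * 100 = 42.5

42.5 %


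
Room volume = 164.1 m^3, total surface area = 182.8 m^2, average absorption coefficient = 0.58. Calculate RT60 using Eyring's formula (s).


Given values:
  V = 164.1 m^3, S = 182.8 m^2, alpha = 0.58
Formula: RT60 = 0.161 * V / (-S * ln(1 - alpha))
Compute ln(1 - 0.58) = ln(0.42) = -0.867501
Denominator: -182.8 * -0.867501 = 158.5792
Numerator: 0.161 * 164.1 = 26.4201
RT60 = 26.4201 / 158.5792 = 0.167

0.167 s


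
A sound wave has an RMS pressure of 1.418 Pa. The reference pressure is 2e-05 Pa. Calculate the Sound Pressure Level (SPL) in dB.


Given values:
  p = 1.418 Pa
  p_ref = 2e-05 Pa
Formula: SPL = 20 * log10(p / p_ref)
Compute ratio: p / p_ref = 1.418 / 2e-05 = 70900
Compute log10: log10(70900) = 4.850646
Multiply: SPL = 20 * 4.850646 = 97.01

97.01 dB


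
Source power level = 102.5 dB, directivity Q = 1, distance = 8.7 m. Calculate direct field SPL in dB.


Given values:
  Lw = 102.5 dB, Q = 1, r = 8.7 m
Formula: SPL = Lw + 10 * log10(Q / (4 * pi * r^2))
Compute 4 * pi * r^2 = 4 * pi * 8.7^2 = 951.1486
Compute Q / denom = 1 / 951.1486 = 0.00105136
Compute 10 * log10(0.00105136) = -29.7825
SPL = 102.5 + (-29.7825) = 72.72

72.72 dB


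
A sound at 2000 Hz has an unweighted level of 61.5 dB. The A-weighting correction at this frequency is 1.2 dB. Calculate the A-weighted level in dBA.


Given values:
  SPL = 61.5 dB
  A-weighting at 2000 Hz = 1.2 dB
Formula: L_A = SPL + A_weight
L_A = 61.5 + (1.2)
L_A = 62.7

62.7 dBA


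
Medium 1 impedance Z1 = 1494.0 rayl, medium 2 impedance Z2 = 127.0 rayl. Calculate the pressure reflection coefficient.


Given values:
  Z1 = 1494.0 rayl, Z2 = 127.0 rayl
Formula: R = (Z2 - Z1) / (Z2 + Z1)
Numerator: Z2 - Z1 = 127.0 - 1494.0 = -1367.0
Denominator: Z2 + Z1 = 127.0 + 1494.0 = 1621.0
R = -1367.0 / 1621.0 = -0.8433

-0.8433


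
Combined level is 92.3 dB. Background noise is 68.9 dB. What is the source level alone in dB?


Given values:
  L_total = 92.3 dB, L_bg = 68.9 dB
Formula: L_source = 10 * log10(10^(L_total/10) - 10^(L_bg/10))
Convert to linear:
  10^(92.3/10) = 1698243652.4617
  10^(68.9/10) = 7762471.1663
Difference: 1698243652.4617 - 7762471.1663 = 1690481181.2954
L_source = 10 * log10(1690481181.2954) = 92.28

92.28 dB


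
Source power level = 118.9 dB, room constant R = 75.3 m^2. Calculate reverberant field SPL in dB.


Given values:
  Lw = 118.9 dB, R = 75.3 m^2
Formula: SPL = Lw + 10 * log10(4 / R)
Compute 4 / R = 4 / 75.3 = 0.053121
Compute 10 * log10(0.053121) = -12.7473
SPL = 118.9 + (-12.7473) = 106.15

106.15 dB


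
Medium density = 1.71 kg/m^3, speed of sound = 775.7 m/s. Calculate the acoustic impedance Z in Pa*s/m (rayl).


Given values:
  rho = 1.71 kg/m^3
  c = 775.7 m/s
Formula: Z = rho * c
Z = 1.71 * 775.7
Z = 1326.45

1326.45 rayl


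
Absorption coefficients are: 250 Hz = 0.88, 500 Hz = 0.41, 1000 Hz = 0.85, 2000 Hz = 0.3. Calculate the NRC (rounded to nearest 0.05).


Given values:
  a_250 = 0.88, a_500 = 0.41
  a_1000 = 0.85, a_2000 = 0.3
Formula: NRC = (a250 + a500 + a1000 + a2000) / 4
Sum = 0.88 + 0.41 + 0.85 + 0.3 = 2.44
NRC = 2.44 / 4 = 0.61
Rounded to nearest 0.05: 0.6

0.6


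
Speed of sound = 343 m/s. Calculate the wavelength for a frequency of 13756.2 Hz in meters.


Given values:
  c = 343 m/s, f = 13756.2 Hz
Formula: lambda = c / f
lambda = 343 / 13756.2
lambda = 0.0249

0.0249 m


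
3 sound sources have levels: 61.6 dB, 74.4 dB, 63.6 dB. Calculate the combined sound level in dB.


Formula: L_total = 10 * log10( sum(10^(Li/10)) )
  Source 1: 10^(61.6/10) = 1445439.7707
  Source 2: 10^(74.4/10) = 27542287.0334
  Source 3: 10^(63.6/10) = 2290867.6528
Sum of linear values = 31278594.4569
L_total = 10 * log10(31278594.4569) = 74.95

74.95 dB


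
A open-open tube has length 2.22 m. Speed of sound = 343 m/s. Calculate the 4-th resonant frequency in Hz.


Given values:
  Tube type: open-open, L = 2.22 m, c = 343 m/s, n = 4
Formula: f_n = n * c / (2 * L)
Compute 2 * L = 2 * 2.22 = 4.44
f = 4 * 343 / 4.44
f = 309.01

309.01 Hz


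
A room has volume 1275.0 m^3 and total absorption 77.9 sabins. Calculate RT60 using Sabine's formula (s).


Given values:
  V = 1275.0 m^3
  A = 77.9 sabins
Formula: RT60 = 0.161 * V / A
Numerator: 0.161 * 1275.0 = 205.275
RT60 = 205.275 / 77.9 = 2.635

2.635 s


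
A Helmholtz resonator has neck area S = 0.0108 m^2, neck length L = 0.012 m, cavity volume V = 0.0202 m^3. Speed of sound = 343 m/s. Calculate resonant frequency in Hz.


Given values:
  S = 0.0108 m^2, L = 0.012 m, V = 0.0202 m^3, c = 343 m/s
Formula: f = (c / (2*pi)) * sqrt(S / (V * L))
Compute V * L = 0.0202 * 0.012 = 0.0002424
Compute S / (V * L) = 0.0108 / 0.0002424 = 44.5545
Compute sqrt(44.5545) = 6.674916
Compute c / (2*pi) = 343 / 6.283185 = 54.590148
f = 54.590148 * 6.674916 = 364.38

364.38 Hz


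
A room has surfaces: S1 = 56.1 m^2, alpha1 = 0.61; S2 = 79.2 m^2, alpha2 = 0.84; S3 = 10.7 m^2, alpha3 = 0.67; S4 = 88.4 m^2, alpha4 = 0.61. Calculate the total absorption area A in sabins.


Given surfaces:
  Surface 1: 56.1 * 0.61 = 34.221
  Surface 2: 79.2 * 0.84 = 66.528
  Surface 3: 10.7 * 0.67 = 7.169
  Surface 4: 88.4 * 0.61 = 53.924
Formula: A = sum(Si * alpha_i)
A = 34.221 + 66.528 + 7.169 + 53.924
A = 161.84

161.84 sabins


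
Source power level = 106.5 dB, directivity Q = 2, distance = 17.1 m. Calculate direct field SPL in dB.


Given values:
  Lw = 106.5 dB, Q = 2, r = 17.1 m
Formula: SPL = Lw + 10 * log10(Q / (4 * pi * r^2))
Compute 4 * pi * r^2 = 4 * pi * 17.1^2 = 3674.5324
Compute Q / denom = 2 / 3674.5324 = 0.00054429
Compute 10 * log10(0.00054429) = -32.6417
SPL = 106.5 + (-32.6417) = 73.86

73.86 dB


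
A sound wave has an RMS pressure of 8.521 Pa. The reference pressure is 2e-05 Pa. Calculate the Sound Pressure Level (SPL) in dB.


Given values:
  p = 8.521 Pa
  p_ref = 2e-05 Pa
Formula: SPL = 20 * log10(p / p_ref)
Compute ratio: p / p_ref = 8.521 / 2e-05 = 426050
Compute log10: log10(426050) = 5.629461
Multiply: SPL = 20 * 5.629461 = 112.59

112.59 dB


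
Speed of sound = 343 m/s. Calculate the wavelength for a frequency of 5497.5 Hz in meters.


Given values:
  c = 343 m/s, f = 5497.5 Hz
Formula: lambda = c / f
lambda = 343 / 5497.5
lambda = 0.0624

0.0624 m


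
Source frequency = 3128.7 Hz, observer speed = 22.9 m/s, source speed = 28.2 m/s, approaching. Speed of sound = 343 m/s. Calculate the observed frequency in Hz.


Given values:
  f_s = 3128.7 Hz, v_o = 22.9 m/s, v_s = 28.2 m/s
  Direction: approaching
Formula: f_o = f_s * (c + v_o) / (c - v_s)
Numerator: c + v_o = 343 + 22.9 = 365.9
Denominator: c - v_s = 343 - 28.2 = 314.8
f_o = 3128.7 * 365.9 / 314.8 = 3636.57

3636.57 Hz


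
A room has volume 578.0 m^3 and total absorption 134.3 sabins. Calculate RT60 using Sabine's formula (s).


Given values:
  V = 578.0 m^3
  A = 134.3 sabins
Formula: RT60 = 0.161 * V / A
Numerator: 0.161 * 578.0 = 93.058
RT60 = 93.058 / 134.3 = 0.693

0.693 s


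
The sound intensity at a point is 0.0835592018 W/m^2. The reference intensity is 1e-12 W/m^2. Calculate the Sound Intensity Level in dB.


Given values:
  I = 0.0835592018 W/m^2
  I_ref = 1e-12 W/m^2
Formula: SIL = 10 * log10(I / I_ref)
Compute ratio: I / I_ref = 83559201800
Compute log10: log10(83559201800) = 10.921994
Multiply: SIL = 10 * 10.921994 = 109.22

109.22 dB


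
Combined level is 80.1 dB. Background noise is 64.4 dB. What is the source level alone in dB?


Given values:
  L_total = 80.1 dB, L_bg = 64.4 dB
Formula: L_source = 10 * log10(10^(L_total/10) - 10^(L_bg/10))
Convert to linear:
  10^(80.1/10) = 102329299.2281
  10^(64.4/10) = 2754228.7033
Difference: 102329299.2281 - 2754228.7033 = 99575070.5248
L_source = 10 * log10(99575070.5248) = 79.98

79.98 dB


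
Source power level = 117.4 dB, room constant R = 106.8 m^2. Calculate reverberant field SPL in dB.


Given values:
  Lw = 117.4 dB, R = 106.8 m^2
Formula: SPL = Lw + 10 * log10(4 / R)
Compute 4 / R = 4 / 106.8 = 0.037453
Compute 10 * log10(0.037453) = -14.2651
SPL = 117.4 + (-14.2651) = 103.13

103.13 dB


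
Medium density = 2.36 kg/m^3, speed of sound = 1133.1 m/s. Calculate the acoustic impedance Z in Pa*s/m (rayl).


Given values:
  rho = 2.36 kg/m^3
  c = 1133.1 m/s
Formula: Z = rho * c
Z = 2.36 * 1133.1
Z = 2674.12

2674.12 rayl


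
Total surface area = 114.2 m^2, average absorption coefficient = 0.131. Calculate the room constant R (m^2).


Given values:
  S = 114.2 m^2, alpha = 0.131
Formula: R = S * alpha / (1 - alpha)
Numerator: 114.2 * 0.131 = 14.9602
Denominator: 1 - 0.131 = 0.869
R = 14.9602 / 0.869 = 17.22

17.22 m^2


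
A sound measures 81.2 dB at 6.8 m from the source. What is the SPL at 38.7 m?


Given values:
  SPL1 = 81.2 dB, r1 = 6.8 m, r2 = 38.7 m
Formula: SPL2 = SPL1 - 20 * log10(r2 / r1)
Compute ratio: r2 / r1 = 38.7 / 6.8 = 5.6912
Compute log10: log10(5.6912) = 0.755204
Compute drop: 20 * 0.755204 = 15.1041
SPL2 = 81.2 - 15.1041 = 66.1

66.1 dB


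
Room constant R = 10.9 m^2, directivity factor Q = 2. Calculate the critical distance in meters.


Given values:
  R = 10.9 m^2, Q = 2
Formula: d_c = 0.141 * sqrt(Q * R)
Compute Q * R = 2 * 10.9 = 21.8
Compute sqrt(21.8) = 4.669
d_c = 0.141 * 4.669 = 0.658

0.658 m


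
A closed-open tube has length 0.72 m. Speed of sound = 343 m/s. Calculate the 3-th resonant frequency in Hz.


Given values:
  Tube type: closed-open, L = 0.72 m, c = 343 m/s, n = 3
Formula: f_n = (2n - 1) * c / (4 * L)
Compute 2n - 1 = 2*3 - 1 = 5
Compute 4 * L = 4 * 0.72 = 2.88
f = 5 * 343 / 2.88
f = 595.49

595.49 Hz


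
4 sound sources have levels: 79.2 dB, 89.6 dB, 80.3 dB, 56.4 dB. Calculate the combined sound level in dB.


Formula: L_total = 10 * log10( sum(10^(Li/10)) )
  Source 1: 10^(79.2/10) = 83176377.1103
  Source 2: 10^(89.6/10) = 912010839.3559
  Source 3: 10^(80.3/10) = 107151930.5238
  Source 4: 10^(56.4/10) = 436515.8322
Sum of linear values = 1102775662.8222
L_total = 10 * log10(1102775662.8222) = 90.42

90.42 dB


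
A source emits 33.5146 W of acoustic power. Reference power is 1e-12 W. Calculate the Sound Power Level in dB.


Given values:
  W = 33.5146 W
  W_ref = 1e-12 W
Formula: SWL = 10 * log10(W / W_ref)
Compute ratio: W / W_ref = 33514600000000
Compute log10: log10(33514600000000) = 13.525234
Multiply: SWL = 10 * 13.525234 = 135.25

135.25 dB


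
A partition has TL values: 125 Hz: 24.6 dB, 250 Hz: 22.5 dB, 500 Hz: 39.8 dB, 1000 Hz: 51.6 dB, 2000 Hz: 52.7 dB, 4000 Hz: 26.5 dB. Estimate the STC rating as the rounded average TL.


Given TL values at each frequency:
  125 Hz: 24.6 dB
  250 Hz: 22.5 dB
  500 Hz: 39.8 dB
  1000 Hz: 51.6 dB
  2000 Hz: 52.7 dB
  4000 Hz: 26.5 dB
Formula: STC ~ round(average of TL values)
Sum = 24.6 + 22.5 + 39.8 + 51.6 + 52.7 + 26.5 = 217.7
Average = 217.7 / 6 = 36.28
Rounded: 36

36


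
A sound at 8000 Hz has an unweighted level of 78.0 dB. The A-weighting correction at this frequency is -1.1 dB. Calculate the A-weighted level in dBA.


Given values:
  SPL = 78.0 dB
  A-weighting at 8000 Hz = -1.1 dB
Formula: L_A = SPL + A_weight
L_A = 78.0 + (-1.1)
L_A = 76.9

76.9 dBA


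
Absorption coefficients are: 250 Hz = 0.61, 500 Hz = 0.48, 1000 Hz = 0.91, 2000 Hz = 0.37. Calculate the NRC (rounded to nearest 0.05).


Given values:
  a_250 = 0.61, a_500 = 0.48
  a_1000 = 0.91, a_2000 = 0.37
Formula: NRC = (a250 + a500 + a1000 + a2000) / 4
Sum = 0.61 + 0.48 + 0.91 + 0.37 = 2.37
NRC = 2.37 / 4 = 0.5925
Rounded to nearest 0.05: 0.6

0.6


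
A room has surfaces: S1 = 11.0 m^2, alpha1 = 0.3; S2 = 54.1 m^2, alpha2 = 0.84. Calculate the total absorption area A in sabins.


Given surfaces:
  Surface 1: 11.0 * 0.3 = 3.3
  Surface 2: 54.1 * 0.84 = 45.444
Formula: A = sum(Si * alpha_i)
A = 3.3 + 45.444
A = 48.74

48.74 sabins


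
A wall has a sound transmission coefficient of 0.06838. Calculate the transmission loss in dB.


Given values:
  tau = 0.06838
Formula: TL = 10 * log10(1 / tau)
Compute 1 / tau = 1 / 0.06838 = 14.6242
Compute log10(14.6242) = 1.165072
TL = 10 * 1.165072 = 11.65

11.65 dB


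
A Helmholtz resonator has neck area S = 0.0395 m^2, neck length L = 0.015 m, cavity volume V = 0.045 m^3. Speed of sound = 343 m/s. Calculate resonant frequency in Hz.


Given values:
  S = 0.0395 m^2, L = 0.015 m, V = 0.045 m^3, c = 343 m/s
Formula: f = (c / (2*pi)) * sqrt(S / (V * L))
Compute V * L = 0.045 * 0.015 = 0.000675
Compute S / (V * L) = 0.0395 / 0.000675 = 58.5185
Compute sqrt(58.5185) = 7.649739
Compute c / (2*pi) = 343 / 6.283185 = 54.590148
f = 54.590148 * 7.649739 = 417.6

417.6 Hz


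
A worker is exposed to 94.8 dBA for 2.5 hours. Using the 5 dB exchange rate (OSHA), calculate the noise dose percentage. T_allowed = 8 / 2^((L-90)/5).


Given values:
  L = 94.8 dBA, T = 2.5 hours
Formula: T_allowed = 8 / 2^((L - 90) / 5)
Compute exponent: (94.8 - 90) / 5 = 0.96
Compute 2^(0.96) = 1.94531
T_allowed = 8 / 1.94531 = 4.112455 hours
Dose = (T / T_allowed) * 100
Dose = (2.5 / 4.112455) * 100 = 60.79

60.79 %


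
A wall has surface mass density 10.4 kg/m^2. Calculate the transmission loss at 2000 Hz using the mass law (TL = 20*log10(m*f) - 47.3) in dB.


Given values:
  m = 10.4 kg/m^2, f = 2000 Hz
Formula: TL = 20 * log10(m * f) - 47.3
Compute m * f = 10.4 * 2000 = 20800.0
Compute log10(20800.0) = 4.318063
Compute 20 * 4.318063 = 86.3613
TL = 86.3613 - 47.3 = 39.06

39.06 dB


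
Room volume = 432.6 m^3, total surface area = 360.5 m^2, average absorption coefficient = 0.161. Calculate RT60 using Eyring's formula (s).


Given values:
  V = 432.6 m^3, S = 360.5 m^2, alpha = 0.161
Formula: RT60 = 0.161 * V / (-S * ln(1 - alpha))
Compute ln(1 - 0.161) = ln(0.839) = -0.175545
Denominator: -360.5 * -0.175545 = 63.284
Numerator: 0.161 * 432.6 = 69.6486
RT60 = 69.6486 / 63.284 = 1.101

1.101 s


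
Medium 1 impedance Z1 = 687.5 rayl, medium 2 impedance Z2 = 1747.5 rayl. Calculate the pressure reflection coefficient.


Given values:
  Z1 = 687.5 rayl, Z2 = 1747.5 rayl
Formula: R = (Z2 - Z1) / (Z2 + Z1)
Numerator: Z2 - Z1 = 1747.5 - 687.5 = 1060.0
Denominator: Z2 + Z1 = 1747.5 + 687.5 = 2435.0
R = 1060.0 / 2435.0 = 0.4353

0.4353


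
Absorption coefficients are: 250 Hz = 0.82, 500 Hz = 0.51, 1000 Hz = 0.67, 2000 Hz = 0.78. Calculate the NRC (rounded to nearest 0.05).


Given values:
  a_250 = 0.82, a_500 = 0.51
  a_1000 = 0.67, a_2000 = 0.78
Formula: NRC = (a250 + a500 + a1000 + a2000) / 4
Sum = 0.82 + 0.51 + 0.67 + 0.78 = 2.78
NRC = 2.78 / 4 = 0.695
Rounded to nearest 0.05: 0.7

0.7


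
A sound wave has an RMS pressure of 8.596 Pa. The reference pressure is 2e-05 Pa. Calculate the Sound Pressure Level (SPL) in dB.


Given values:
  p = 8.596 Pa
  p_ref = 2e-05 Pa
Formula: SPL = 20 * log10(p / p_ref)
Compute ratio: p / p_ref = 8.596 / 2e-05 = 429800
Compute log10: log10(429800) = 5.633266
Multiply: SPL = 20 * 5.633266 = 112.67

112.67 dB


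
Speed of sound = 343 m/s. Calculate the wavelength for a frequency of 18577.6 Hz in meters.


Given values:
  c = 343 m/s, f = 18577.6 Hz
Formula: lambda = c / f
lambda = 343 / 18577.6
lambda = 0.0185

0.0185 m


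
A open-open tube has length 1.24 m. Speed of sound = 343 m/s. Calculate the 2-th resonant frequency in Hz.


Given values:
  Tube type: open-open, L = 1.24 m, c = 343 m/s, n = 2
Formula: f_n = n * c / (2 * L)
Compute 2 * L = 2 * 1.24 = 2.48
f = 2 * 343 / 2.48
f = 276.61

276.61 Hz


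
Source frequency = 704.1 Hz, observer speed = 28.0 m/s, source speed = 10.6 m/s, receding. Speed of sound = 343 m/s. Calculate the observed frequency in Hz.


Given values:
  f_s = 704.1 Hz, v_o = 28.0 m/s, v_s = 10.6 m/s
  Direction: receding
Formula: f_o = f_s * (c - v_o) / (c + v_s)
Numerator: c - v_o = 343 - 28.0 = 315.0
Denominator: c + v_s = 343 + 10.6 = 353.6
f_o = 704.1 * 315.0 / 353.6 = 627.24

627.24 Hz


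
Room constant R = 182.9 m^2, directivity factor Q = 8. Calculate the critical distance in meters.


Given values:
  R = 182.9 m^2, Q = 8
Formula: d_c = 0.141 * sqrt(Q * R)
Compute Q * R = 8 * 182.9 = 1463.2
Compute sqrt(1463.2) = 38.2518
d_c = 0.141 * 38.2518 = 5.394

5.394 m


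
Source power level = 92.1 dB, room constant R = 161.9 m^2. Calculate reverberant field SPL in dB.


Given values:
  Lw = 92.1 dB, R = 161.9 m^2
Formula: SPL = Lw + 10 * log10(4 / R)
Compute 4 / R = 4 / 161.9 = 0.024707
Compute 10 * log10(0.024707) = -16.0718
SPL = 92.1 + (-16.0718) = 76.03

76.03 dB


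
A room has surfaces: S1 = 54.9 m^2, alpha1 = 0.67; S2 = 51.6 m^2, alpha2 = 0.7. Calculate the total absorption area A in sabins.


Given surfaces:
  Surface 1: 54.9 * 0.67 = 36.783
  Surface 2: 51.6 * 0.7 = 36.12
Formula: A = sum(Si * alpha_i)
A = 36.783 + 36.12
A = 72.9

72.9 sabins


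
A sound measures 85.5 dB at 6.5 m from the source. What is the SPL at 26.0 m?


Given values:
  SPL1 = 85.5 dB, r1 = 6.5 m, r2 = 26.0 m
Formula: SPL2 = SPL1 - 20 * log10(r2 / r1)
Compute ratio: r2 / r1 = 26.0 / 6.5 = 4.0
Compute log10: log10(4.0) = 0.60206
Compute drop: 20 * 0.60206 = 12.0412
SPL2 = 85.5 - 12.0412 = 73.46

73.46 dB


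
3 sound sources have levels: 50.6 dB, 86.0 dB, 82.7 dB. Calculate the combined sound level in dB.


Formula: L_total = 10 * log10( sum(10^(Li/10)) )
  Source 1: 10^(50.6/10) = 114815.3621
  Source 2: 10^(86.0/10) = 398107170.5535
  Source 3: 10^(82.7/10) = 186208713.6663
Sum of linear values = 584430699.5819
L_total = 10 * log10(584430699.5819) = 87.67

87.67 dB


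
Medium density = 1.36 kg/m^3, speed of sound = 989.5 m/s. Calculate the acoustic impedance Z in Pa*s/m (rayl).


Given values:
  rho = 1.36 kg/m^3
  c = 989.5 m/s
Formula: Z = rho * c
Z = 1.36 * 989.5
Z = 1345.72

1345.72 rayl


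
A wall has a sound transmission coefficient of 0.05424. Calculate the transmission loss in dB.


Given values:
  tau = 0.05424
Formula: TL = 10 * log10(1 / tau)
Compute 1 / tau = 1 / 0.05424 = 18.4366
Compute log10(18.4366) = 1.265681
TL = 10 * 1.265681 = 12.66

12.66 dB


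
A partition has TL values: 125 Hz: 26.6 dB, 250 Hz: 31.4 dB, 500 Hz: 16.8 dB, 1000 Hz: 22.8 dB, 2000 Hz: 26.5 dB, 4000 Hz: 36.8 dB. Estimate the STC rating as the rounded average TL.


Given TL values at each frequency:
  125 Hz: 26.6 dB
  250 Hz: 31.4 dB
  500 Hz: 16.8 dB
  1000 Hz: 22.8 dB
  2000 Hz: 26.5 dB
  4000 Hz: 36.8 dB
Formula: STC ~ round(average of TL values)
Sum = 26.6 + 31.4 + 16.8 + 22.8 + 26.5 + 36.8 = 160.9
Average = 160.9 / 6 = 26.82
Rounded: 27

27


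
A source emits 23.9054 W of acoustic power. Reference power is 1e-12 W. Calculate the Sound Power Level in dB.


Given values:
  W = 23.9054 W
  W_ref = 1e-12 W
Formula: SWL = 10 * log10(W / W_ref)
Compute ratio: W / W_ref = 23905400000000
Compute log10: log10(23905400000000) = 13.378496
Multiply: SWL = 10 * 13.378496 = 133.78

133.78 dB


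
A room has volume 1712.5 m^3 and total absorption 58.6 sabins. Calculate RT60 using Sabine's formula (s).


Given values:
  V = 1712.5 m^3
  A = 58.6 sabins
Formula: RT60 = 0.161 * V / A
Numerator: 0.161 * 1712.5 = 275.7125
RT60 = 275.7125 / 58.6 = 4.705

4.705 s


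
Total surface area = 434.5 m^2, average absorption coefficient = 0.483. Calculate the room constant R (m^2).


Given values:
  S = 434.5 m^2, alpha = 0.483
Formula: R = S * alpha / (1 - alpha)
Numerator: 434.5 * 0.483 = 209.8635
Denominator: 1 - 0.483 = 0.517
R = 209.8635 / 0.517 = 405.93

405.93 m^2


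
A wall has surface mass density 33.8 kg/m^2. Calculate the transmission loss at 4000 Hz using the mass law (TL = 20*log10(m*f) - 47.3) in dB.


Given values:
  m = 33.8 kg/m^2, f = 4000 Hz
Formula: TL = 20 * log10(m * f) - 47.3
Compute m * f = 33.8 * 4000 = 135200.0
Compute log10(135200.0) = 5.130977
Compute 20 * 5.130977 = 102.6195
TL = 102.6195 - 47.3 = 55.32

55.32 dB


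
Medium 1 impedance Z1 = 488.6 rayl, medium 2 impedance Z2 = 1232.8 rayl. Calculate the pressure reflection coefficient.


Given values:
  Z1 = 488.6 rayl, Z2 = 1232.8 rayl
Formula: R = (Z2 - Z1) / (Z2 + Z1)
Numerator: Z2 - Z1 = 1232.8 - 488.6 = 744.2
Denominator: Z2 + Z1 = 1232.8 + 488.6 = 1721.4
R = 744.2 / 1721.4 = 0.4323

0.4323


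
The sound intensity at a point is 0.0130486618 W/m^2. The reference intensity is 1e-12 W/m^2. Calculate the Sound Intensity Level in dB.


Given values:
  I = 0.0130486618 W/m^2
  I_ref = 1e-12 W/m^2
Formula: SIL = 10 * log10(I / I_ref)
Compute ratio: I / I_ref = 13048661800
Compute log10: log10(13048661800) = 10.115566
Multiply: SIL = 10 * 10.115566 = 101.16

101.16 dB


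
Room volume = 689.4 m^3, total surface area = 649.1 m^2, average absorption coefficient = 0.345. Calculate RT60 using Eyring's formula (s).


Given values:
  V = 689.4 m^3, S = 649.1 m^2, alpha = 0.345
Formula: RT60 = 0.161 * V / (-S * ln(1 - alpha))
Compute ln(1 - 0.345) = ln(0.655) = -0.42312
Denominator: -649.1 * -0.42312 = 274.6472
Numerator: 0.161 * 689.4 = 110.9934
RT60 = 110.9934 / 274.6472 = 0.404

0.404 s


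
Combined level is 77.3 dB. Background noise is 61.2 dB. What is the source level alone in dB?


Given values:
  L_total = 77.3 dB, L_bg = 61.2 dB
Formula: L_source = 10 * log10(10^(L_total/10) - 10^(L_bg/10))
Convert to linear:
  10^(77.3/10) = 53703179.637
  10^(61.2/10) = 1318256.7386
Difference: 53703179.637 - 1318256.7386 = 52384922.8984
L_source = 10 * log10(52384922.8984) = 77.19

77.19 dB


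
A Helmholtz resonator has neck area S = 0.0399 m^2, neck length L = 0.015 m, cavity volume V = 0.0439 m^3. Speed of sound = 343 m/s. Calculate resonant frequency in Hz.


Given values:
  S = 0.0399 m^2, L = 0.015 m, V = 0.0439 m^3, c = 343 m/s
Formula: f = (c / (2*pi)) * sqrt(S / (V * L))
Compute V * L = 0.0439 * 0.015 = 0.0006585
Compute S / (V * L) = 0.0399 / 0.0006585 = 60.5923
Compute sqrt(60.5923) = 7.784106
Compute c / (2*pi) = 343 / 6.283185 = 54.590148
f = 54.590148 * 7.784106 = 424.94

424.94 Hz


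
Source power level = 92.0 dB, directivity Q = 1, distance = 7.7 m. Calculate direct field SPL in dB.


Given values:
  Lw = 92.0 dB, Q = 1, r = 7.7 m
Formula: SPL = Lw + 10 * log10(Q / (4 * pi * r^2))
Compute 4 * pi * r^2 = 4 * pi * 7.7^2 = 745.0601
Compute Q / denom = 1 / 745.0601 = 0.00134217
Compute 10 * log10(0.00134217) = -28.7219
SPL = 92.0 + (-28.7219) = 63.28

63.28 dB


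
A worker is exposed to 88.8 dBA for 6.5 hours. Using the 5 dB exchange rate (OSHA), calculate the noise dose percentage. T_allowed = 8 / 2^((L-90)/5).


Given values:
  L = 88.8 dBA, T = 6.5 hours
Formula: T_allowed = 8 / 2^((L - 90) / 5)
Compute exponent: (88.8 - 90) / 5 = -0.24
Compute 2^(-0.24) = 0.846745
T_allowed = 8 / 0.846745 = 9.447945 hours
Dose = (T / T_allowed) * 100
Dose = (6.5 / 9.447945) * 100 = 68.8

68.8 %


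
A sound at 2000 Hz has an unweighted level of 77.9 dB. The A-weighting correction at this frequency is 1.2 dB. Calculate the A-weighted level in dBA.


Given values:
  SPL = 77.9 dB
  A-weighting at 2000 Hz = 1.2 dB
Formula: L_A = SPL + A_weight
L_A = 77.9 + (1.2)
L_A = 79.1

79.1 dBA


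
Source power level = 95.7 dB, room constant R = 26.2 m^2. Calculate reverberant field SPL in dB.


Given values:
  Lw = 95.7 dB, R = 26.2 m^2
Formula: SPL = Lw + 10 * log10(4 / R)
Compute 4 / R = 4 / 26.2 = 0.152672
Compute 10 * log10(0.152672) = -8.1624
SPL = 95.7 + (-8.1624) = 87.54

87.54 dB


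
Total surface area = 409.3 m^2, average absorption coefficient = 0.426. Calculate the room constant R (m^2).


Given values:
  S = 409.3 m^2, alpha = 0.426
Formula: R = S * alpha / (1 - alpha)
Numerator: 409.3 * 0.426 = 174.3618
Denominator: 1 - 0.426 = 0.574
R = 174.3618 / 0.574 = 303.77

303.77 m^2


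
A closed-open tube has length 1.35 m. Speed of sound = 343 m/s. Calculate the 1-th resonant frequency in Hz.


Given values:
  Tube type: closed-open, L = 1.35 m, c = 343 m/s, n = 1
Formula: f_n = (2n - 1) * c / (4 * L)
Compute 2n - 1 = 2*1 - 1 = 1
Compute 4 * L = 4 * 1.35 = 5.4
f = 1 * 343 / 5.4
f = 63.52

63.52 Hz


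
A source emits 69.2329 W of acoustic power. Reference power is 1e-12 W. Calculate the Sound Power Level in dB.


Given values:
  W = 69.2329 W
  W_ref = 1e-12 W
Formula: SWL = 10 * log10(W / W_ref)
Compute ratio: W / W_ref = 69232900000000
Compute log10: log10(69232900000000) = 13.840313
Multiply: SWL = 10 * 13.840313 = 138.4

138.4 dB


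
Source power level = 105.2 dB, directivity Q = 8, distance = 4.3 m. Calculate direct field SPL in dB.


Given values:
  Lw = 105.2 dB, Q = 8, r = 4.3 m
Formula: SPL = Lw + 10 * log10(Q / (4 * pi * r^2))
Compute 4 * pi * r^2 = 4 * pi * 4.3^2 = 232.3522
Compute Q / denom = 8 / 232.3522 = 0.03443049
Compute 10 * log10(0.03443049) = -14.6306
SPL = 105.2 + (-14.6306) = 90.57

90.57 dB


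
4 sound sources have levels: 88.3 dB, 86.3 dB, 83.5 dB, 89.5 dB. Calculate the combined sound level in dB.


Formula: L_total = 10 * log10( sum(10^(Li/10)) )
  Source 1: 10^(88.3/10) = 676082975.392
  Source 2: 10^(86.3/10) = 426579518.8016
  Source 3: 10^(83.5/10) = 223872113.8568
  Source 4: 10^(89.5/10) = 891250938.1337
Sum of linear values = 2217785546.1841
L_total = 10 * log10(2217785546.1841) = 93.46

93.46 dB


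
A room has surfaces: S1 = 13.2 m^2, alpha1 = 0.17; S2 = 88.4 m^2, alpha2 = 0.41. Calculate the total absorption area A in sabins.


Given surfaces:
  Surface 1: 13.2 * 0.17 = 2.244
  Surface 2: 88.4 * 0.41 = 36.244
Formula: A = sum(Si * alpha_i)
A = 2.244 + 36.244
A = 38.49

38.49 sabins


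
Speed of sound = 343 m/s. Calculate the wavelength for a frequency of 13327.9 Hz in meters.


Given values:
  c = 343 m/s, f = 13327.9 Hz
Formula: lambda = c / f
lambda = 343 / 13327.9
lambda = 0.0257

0.0257 m


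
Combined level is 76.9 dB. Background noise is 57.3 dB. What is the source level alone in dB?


Given values:
  L_total = 76.9 dB, L_bg = 57.3 dB
Formula: L_source = 10 * log10(10^(L_total/10) - 10^(L_bg/10))
Convert to linear:
  10^(76.9/10) = 48977881.9368
  10^(57.3/10) = 537031.7964
Difference: 48977881.9368 - 537031.7964 = 48440850.1404
L_source = 10 * log10(48440850.1404) = 76.85

76.85 dB


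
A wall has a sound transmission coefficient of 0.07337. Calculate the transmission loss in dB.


Given values:
  tau = 0.07337
Formula: TL = 10 * log10(1 / tau)
Compute 1 / tau = 1 / 0.07337 = 13.6295
Compute log10(13.6295) = 1.13448
TL = 10 * 1.13448 = 11.34

11.34 dB


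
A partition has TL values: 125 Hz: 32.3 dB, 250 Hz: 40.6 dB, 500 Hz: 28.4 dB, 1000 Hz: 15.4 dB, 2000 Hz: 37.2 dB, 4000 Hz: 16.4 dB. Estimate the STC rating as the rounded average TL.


Given TL values at each frequency:
  125 Hz: 32.3 dB
  250 Hz: 40.6 dB
  500 Hz: 28.4 dB
  1000 Hz: 15.4 dB
  2000 Hz: 37.2 dB
  4000 Hz: 16.4 dB
Formula: STC ~ round(average of TL values)
Sum = 32.3 + 40.6 + 28.4 + 15.4 + 37.2 + 16.4 = 170.3
Average = 170.3 / 6 = 28.38
Rounded: 28

28


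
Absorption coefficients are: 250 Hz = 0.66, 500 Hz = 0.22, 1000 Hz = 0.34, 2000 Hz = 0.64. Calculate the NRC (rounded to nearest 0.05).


Given values:
  a_250 = 0.66, a_500 = 0.22
  a_1000 = 0.34, a_2000 = 0.64
Formula: NRC = (a250 + a500 + a1000 + a2000) / 4
Sum = 0.66 + 0.22 + 0.34 + 0.64 = 1.86
NRC = 1.86 / 4 = 0.465
Rounded to nearest 0.05: 0.45

0.45


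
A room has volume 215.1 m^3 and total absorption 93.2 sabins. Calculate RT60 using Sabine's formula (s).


Given values:
  V = 215.1 m^3
  A = 93.2 sabins
Formula: RT60 = 0.161 * V / A
Numerator: 0.161 * 215.1 = 34.6311
RT60 = 34.6311 / 93.2 = 0.372

0.372 s


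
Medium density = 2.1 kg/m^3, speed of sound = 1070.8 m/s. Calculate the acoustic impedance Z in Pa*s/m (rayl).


Given values:
  rho = 2.1 kg/m^3
  c = 1070.8 m/s
Formula: Z = rho * c
Z = 2.1 * 1070.8
Z = 2248.68

2248.68 rayl


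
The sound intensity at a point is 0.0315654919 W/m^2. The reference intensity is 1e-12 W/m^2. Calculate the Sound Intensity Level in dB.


Given values:
  I = 0.0315654919 W/m^2
  I_ref = 1e-12 W/m^2
Formula: SIL = 10 * log10(I / I_ref)
Compute ratio: I / I_ref = 31565491900
Compute log10: log10(31565491900) = 10.499213
Multiply: SIL = 10 * 10.499213 = 104.99

104.99 dB


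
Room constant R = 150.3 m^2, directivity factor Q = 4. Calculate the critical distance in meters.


Given values:
  R = 150.3 m^2, Q = 4
Formula: d_c = 0.141 * sqrt(Q * R)
Compute Q * R = 4 * 150.3 = 601.2
Compute sqrt(601.2) = 24.5194
d_c = 0.141 * 24.5194 = 3.457

3.457 m


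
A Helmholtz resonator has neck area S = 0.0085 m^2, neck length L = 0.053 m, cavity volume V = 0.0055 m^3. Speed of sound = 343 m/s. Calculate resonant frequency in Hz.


Given values:
  S = 0.0085 m^2, L = 0.053 m, V = 0.0055 m^3, c = 343 m/s
Formula: f = (c / (2*pi)) * sqrt(S / (V * L))
Compute V * L = 0.0055 * 0.053 = 0.0002915
Compute S / (V * L) = 0.0085 / 0.0002915 = 29.1595
Compute sqrt(29.1595) = 5.399954
Compute c / (2*pi) = 343 / 6.283185 = 54.590148
f = 54.590148 * 5.399954 = 294.78

294.78 Hz


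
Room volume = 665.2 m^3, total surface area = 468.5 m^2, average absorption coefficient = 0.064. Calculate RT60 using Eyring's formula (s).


Given values:
  V = 665.2 m^3, S = 468.5 m^2, alpha = 0.064
Formula: RT60 = 0.161 * V / (-S * ln(1 - alpha))
Compute ln(1 - 0.064) = ln(0.936) = -0.06614
Denominator: -468.5 * -0.06614 = 30.9866
Numerator: 0.161 * 665.2 = 107.0972
RT60 = 107.0972 / 30.9866 = 3.456

3.456 s


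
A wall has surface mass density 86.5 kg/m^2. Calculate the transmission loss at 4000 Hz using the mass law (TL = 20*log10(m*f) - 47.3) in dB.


Given values:
  m = 86.5 kg/m^2, f = 4000 Hz
Formula: TL = 20 * log10(m * f) - 47.3
Compute m * f = 86.5 * 4000 = 346000.0
Compute log10(346000.0) = 5.539076
Compute 20 * 5.539076 = 110.7815
TL = 110.7815 - 47.3 = 63.48

63.48 dB


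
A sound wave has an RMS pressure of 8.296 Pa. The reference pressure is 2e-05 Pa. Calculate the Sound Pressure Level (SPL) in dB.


Given values:
  p = 8.296 Pa
  p_ref = 2e-05 Pa
Formula: SPL = 20 * log10(p / p_ref)
Compute ratio: p / p_ref = 8.296 / 2e-05 = 414800
Compute log10: log10(414800) = 5.617839
Multiply: SPL = 20 * 5.617839 = 112.36

112.36 dB


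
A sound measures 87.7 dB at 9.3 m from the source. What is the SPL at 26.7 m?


Given values:
  SPL1 = 87.7 dB, r1 = 9.3 m, r2 = 26.7 m
Formula: SPL2 = SPL1 - 20 * log10(r2 / r1)
Compute ratio: r2 / r1 = 26.7 / 9.3 = 2.871
Compute log10: log10(2.871) = 0.458033
Compute drop: 20 * 0.458033 = 9.1607
SPL2 = 87.7 - 9.1607 = 78.54

78.54 dB


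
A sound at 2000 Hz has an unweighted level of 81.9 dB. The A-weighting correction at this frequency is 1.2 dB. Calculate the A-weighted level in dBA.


Given values:
  SPL = 81.9 dB
  A-weighting at 2000 Hz = 1.2 dB
Formula: L_A = SPL + A_weight
L_A = 81.9 + (1.2)
L_A = 83.1

83.1 dBA


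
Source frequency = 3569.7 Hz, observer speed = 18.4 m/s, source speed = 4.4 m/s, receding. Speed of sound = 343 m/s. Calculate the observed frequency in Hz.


Given values:
  f_s = 3569.7 Hz, v_o = 18.4 m/s, v_s = 4.4 m/s
  Direction: receding
Formula: f_o = f_s * (c - v_o) / (c + v_s)
Numerator: c - v_o = 343 - 18.4 = 324.6
Denominator: c + v_s = 343 + 4.4 = 347.4
f_o = 3569.7 * 324.6 / 347.4 = 3335.42

3335.42 Hz


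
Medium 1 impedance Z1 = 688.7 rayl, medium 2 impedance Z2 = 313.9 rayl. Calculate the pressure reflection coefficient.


Given values:
  Z1 = 688.7 rayl, Z2 = 313.9 rayl
Formula: R = (Z2 - Z1) / (Z2 + Z1)
Numerator: Z2 - Z1 = 313.9 - 688.7 = -374.8
Denominator: Z2 + Z1 = 313.9 + 688.7 = 1002.6
R = -374.8 / 1002.6 = -0.3738

-0.3738


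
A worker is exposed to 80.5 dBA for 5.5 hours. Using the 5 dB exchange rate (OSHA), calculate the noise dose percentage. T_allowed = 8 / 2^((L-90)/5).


Given values:
  L = 80.5 dBA, T = 5.5 hours
Formula: T_allowed = 8 / 2^((L - 90) / 5)
Compute exponent: (80.5 - 90) / 5 = -1.9
Compute 2^(-1.9) = 0.267943
T_allowed = 8 / 0.267943 = 29.857096 hours
Dose = (T / T_allowed) * 100
Dose = (5.5 / 29.857096) * 100 = 18.42

18.42 %


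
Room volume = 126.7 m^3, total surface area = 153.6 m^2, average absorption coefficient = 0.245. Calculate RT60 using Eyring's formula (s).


Given values:
  V = 126.7 m^3, S = 153.6 m^2, alpha = 0.245
Formula: RT60 = 0.161 * V / (-S * ln(1 - alpha))
Compute ln(1 - 0.245) = ln(0.755) = -0.281038
Denominator: -153.6 * -0.281038 = 43.1674
Numerator: 0.161 * 126.7 = 20.3987
RT60 = 20.3987 / 43.1674 = 0.473

0.473 s


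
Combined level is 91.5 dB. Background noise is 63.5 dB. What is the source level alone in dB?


Given values:
  L_total = 91.5 dB, L_bg = 63.5 dB
Formula: L_source = 10 * log10(10^(L_total/10) - 10^(L_bg/10))
Convert to linear:
  10^(91.5/10) = 1412537544.6228
  10^(63.5/10) = 2238721.1386
Difference: 1412537544.6228 - 2238721.1386 = 1410298823.4842
L_source = 10 * log10(1410298823.4842) = 91.49

91.49 dB


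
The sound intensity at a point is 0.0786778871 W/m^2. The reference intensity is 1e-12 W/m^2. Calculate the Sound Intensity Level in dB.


Given values:
  I = 0.0786778871 W/m^2
  I_ref = 1e-12 W/m^2
Formula: SIL = 10 * log10(I / I_ref)
Compute ratio: I / I_ref = 78677887100
Compute log10: log10(78677887100) = 10.895853
Multiply: SIL = 10 * 10.895853 = 108.96

108.96 dB


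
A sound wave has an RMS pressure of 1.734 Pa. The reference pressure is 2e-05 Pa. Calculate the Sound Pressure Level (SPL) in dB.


Given values:
  p = 1.734 Pa
  p_ref = 2e-05 Pa
Formula: SPL = 20 * log10(p / p_ref)
Compute ratio: p / p_ref = 1.734 / 2e-05 = 86700
Compute log10: log10(86700) = 4.938019
Multiply: SPL = 20 * 4.938019 = 98.76

98.76 dB


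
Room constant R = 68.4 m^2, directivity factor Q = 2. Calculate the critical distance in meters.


Given values:
  R = 68.4 m^2, Q = 2
Formula: d_c = 0.141 * sqrt(Q * R)
Compute Q * R = 2 * 68.4 = 136.8
Compute sqrt(136.8) = 11.6962
d_c = 0.141 * 11.6962 = 1.649

1.649 m


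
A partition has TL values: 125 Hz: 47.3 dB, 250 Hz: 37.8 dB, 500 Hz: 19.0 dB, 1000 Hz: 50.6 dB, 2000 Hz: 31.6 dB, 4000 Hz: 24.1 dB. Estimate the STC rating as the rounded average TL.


Given TL values at each frequency:
  125 Hz: 47.3 dB
  250 Hz: 37.8 dB
  500 Hz: 19.0 dB
  1000 Hz: 50.6 dB
  2000 Hz: 31.6 dB
  4000 Hz: 24.1 dB
Formula: STC ~ round(average of TL values)
Sum = 47.3 + 37.8 + 19.0 + 50.6 + 31.6 + 24.1 = 210.4
Average = 210.4 / 6 = 35.07
Rounded: 35

35


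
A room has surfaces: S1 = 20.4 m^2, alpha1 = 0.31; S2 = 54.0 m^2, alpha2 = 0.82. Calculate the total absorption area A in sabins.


Given surfaces:
  Surface 1: 20.4 * 0.31 = 6.324
  Surface 2: 54.0 * 0.82 = 44.28
Formula: A = sum(Si * alpha_i)
A = 6.324 + 44.28
A = 50.6

50.6 sabins


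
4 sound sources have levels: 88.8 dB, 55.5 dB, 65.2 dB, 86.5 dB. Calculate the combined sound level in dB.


Formula: L_total = 10 * log10( sum(10^(Li/10)) )
  Source 1: 10^(88.8/10) = 758577575.0292
  Source 2: 10^(55.5/10) = 354813.3892
  Source 3: 10^(65.2/10) = 3311311.2148
  Source 4: 10^(86.5/10) = 446683592.151
Sum of linear values = 1208927291.7842
L_total = 10 * log10(1208927291.7842) = 90.82

90.82 dB


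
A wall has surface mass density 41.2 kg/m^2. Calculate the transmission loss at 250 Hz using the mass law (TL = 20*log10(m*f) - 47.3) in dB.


Given values:
  m = 41.2 kg/m^2, f = 250 Hz
Formula: TL = 20 * log10(m * f) - 47.3
Compute m * f = 41.2 * 250 = 10300.0
Compute log10(10300.0) = 4.012837
Compute 20 * 4.012837 = 80.2567
TL = 80.2567 - 47.3 = 32.96

32.96 dB


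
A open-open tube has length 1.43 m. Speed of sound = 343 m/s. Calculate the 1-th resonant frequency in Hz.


Given values:
  Tube type: open-open, L = 1.43 m, c = 343 m/s, n = 1
Formula: f_n = n * c / (2 * L)
Compute 2 * L = 2 * 1.43 = 2.86
f = 1 * 343 / 2.86
f = 119.93

119.93 Hz


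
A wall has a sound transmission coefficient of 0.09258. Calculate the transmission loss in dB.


Given values:
  tau = 0.09258
Formula: TL = 10 * log10(1 / tau)
Compute 1 / tau = 1 / 0.09258 = 10.8015
Compute log10(10.8015) = 1.033484
TL = 10 * 1.033484 = 10.33

10.33 dB


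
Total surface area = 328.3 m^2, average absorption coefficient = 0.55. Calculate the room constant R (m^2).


Given values:
  S = 328.3 m^2, alpha = 0.55
Formula: R = S * alpha / (1 - alpha)
Numerator: 328.3 * 0.55 = 180.565
Denominator: 1 - 0.55 = 0.45
R = 180.565 / 0.45 = 401.26

401.26 m^2


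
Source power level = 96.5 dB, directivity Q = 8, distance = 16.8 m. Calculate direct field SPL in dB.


Given values:
  Lw = 96.5 dB, Q = 8, r = 16.8 m
Formula: SPL = Lw + 10 * log10(Q / (4 * pi * r^2))
Compute 4 * pi * r^2 = 4 * pi * 16.8^2 = 3546.7324
Compute Q / denom = 8 / 3546.7324 = 0.0022556
Compute 10 * log10(0.0022556) = -26.4674
SPL = 96.5 + (-26.4674) = 70.03

70.03 dB
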